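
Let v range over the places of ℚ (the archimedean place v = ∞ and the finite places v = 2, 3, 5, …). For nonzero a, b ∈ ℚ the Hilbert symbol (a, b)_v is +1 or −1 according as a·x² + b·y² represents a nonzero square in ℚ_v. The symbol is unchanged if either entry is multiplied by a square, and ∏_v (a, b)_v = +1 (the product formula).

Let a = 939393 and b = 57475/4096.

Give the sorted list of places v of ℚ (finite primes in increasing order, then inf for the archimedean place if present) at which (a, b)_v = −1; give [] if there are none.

Mod squares: a ≡ 104377, b ≡ 19. Check v ∈ {∞, 2, 3, 5, 7, 11, 13, 19, 31, 37}.
v=5: a=5^0·(≡3), b=5^2·(≡4) mod 5; (3|5)=-1, (4|5)=+1; (−1)^{0·2·2}·(-1)^2·(+1)^0 = +1.
v=3: a=3^2·(≡1), b=3^0·(≡1) mod 3; (1|3)=+1, (1|3)=+1; (−1)^{2·0·1}·(+1)^0·(+1)^2 = +1.
v=11: a=11^0·(≡4), b=11^2·(≡6) mod 11; (4|11)=+1, (6|11)=-1; (−1)^{0·2·5}·(+1)^2·(-1)^0 = +1.
v=37: a=37^1·(≡7), b=37^0·(≡29) mod 37; (7|37)=+1, (29|37)=-1; (−1)^{1·0·18}·(+1)^0·(-1)^1 = -1.
v=19: a=19^0·(≡14), b=19^1·(≡9) mod 19; (14|19)=-1, (9|19)=+1; (−1)^{0·1·9}·(-1)^1·(+1)^0 = -1.
v=13: a=13^1·(≡7), b=13^0·(≡2) mod 13; (7|13)=-1, (2|13)=-1; (−1)^{1·0·6}·(-1)^0·(-1)^1 = -1.
v=2: v_2(a)=0, v_2(b)=-12; units ≡ 1, 3 (mod 8); ε·ε+αω+βω = 0·1+0·1+-12·0 ≡ 0  ⇒  (a,b)_2 = +1.
v=7: a=7^1·(≡2), b=7^0·(≡5) mod 7; (2|7)=+1, (5|7)=-1; (−1)^{1·0·3}·(+1)^0·(-1)^1 = -1.
v=31: a=31^1·(≡16), b=31^0·(≡8) mod 31; (16|31)=+1, (8|31)=+1; (−1)^{1·0·15}·(+1)^0·(+1)^1 = +1.
v=∞: 104377 > 0 and 19 > 0  ⇒  (a,b)_∞ = +1.
(104377, 19 / ℚ) ramifies at {7, 13, 19, 37}: a division algebra.

[7, 13, 19, 37]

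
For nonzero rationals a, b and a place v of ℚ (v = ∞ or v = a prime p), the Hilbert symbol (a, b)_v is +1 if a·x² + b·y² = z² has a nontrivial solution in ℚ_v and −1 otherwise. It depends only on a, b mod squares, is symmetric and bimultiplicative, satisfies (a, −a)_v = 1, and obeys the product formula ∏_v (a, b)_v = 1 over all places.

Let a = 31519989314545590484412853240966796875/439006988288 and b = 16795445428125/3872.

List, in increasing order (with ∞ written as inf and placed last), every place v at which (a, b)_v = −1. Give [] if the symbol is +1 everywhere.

(a, b) ≡ (38454, 2730) mod (ℚ^×)²; places V = {2, 3, 5, 7, 11, 13, 17, 29, ∞}.
(a,b)_29: α=5, u≡19; β=2, v≡7 (mod 29); (19|29)=-1, (7|29)=+1; sign (−1)^0·-1^2·+1^5 = +1.
(a,b)_17: α=5, u≡15; β=2, v≡10 (mod 17); (15|17)=+1, (10|17)=-1; sign (−1)^0·+1^2·-1^5 = -1.
(a,b)_2: α=-11, β=-5; u≡3, v≡5 (mod 8); ε(u)ε(v)=1·0, αω(v)=-11·1, βω(u)=-5·1; sum ≡ 0  ⇒  +1.
(a,b)_5: α=18, u≡1; β=5, v≡1 (mod 5); (1|5)=+1, (1|5)=+1; sign (−1)^0·+1^5·+1^18 = +1.
(a,b)_13: α=3, u≡2; β=1, v≡5 (mod 13); (2|13)=-1, (5|13)=-1; sign (−1)^0·-1^1·-1^3 = +1.
(a,b)_∞: sgn(38454)=+, sgn(2730)=+, so +1.
(a,b)_3: α=17, u≡2; β=5, v≡1 (mod 3); (2|3)=-1, (1|3)=+1; sign (−1)^1·-1^5·+1^17 = +1.
(a,b)_11: α=-8, u≡1; β=-2, v≡10 (mod 11); (1|11)=+1, (10|11)=-1; sign (−1)^0·+1^-2·-1^-8 = +1.
(a,b)_7: α=0, u≡3; β=1, v≡5 (mod 7); (3|7)=-1, (5|7)=-1; sign (−1)^0·-1^1·-1^0 = -1.
|Ram(38454, 2730)| = 2, even; anisotropic at {7, 17}.

[7, 17]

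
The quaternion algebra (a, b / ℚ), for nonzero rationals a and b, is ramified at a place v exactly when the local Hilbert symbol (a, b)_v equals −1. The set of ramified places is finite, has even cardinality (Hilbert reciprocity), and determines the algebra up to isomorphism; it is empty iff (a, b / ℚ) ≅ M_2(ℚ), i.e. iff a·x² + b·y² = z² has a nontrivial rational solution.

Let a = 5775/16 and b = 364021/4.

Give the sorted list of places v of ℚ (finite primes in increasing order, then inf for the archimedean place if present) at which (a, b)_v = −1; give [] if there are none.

(a, b) ≡ (231, 7429) mod (ℚ^×)²; places V = {2, 3, 5, 7, 11, 17, 19, 23, ∞}.
(a,b)_5: α=2, u≡1; β=0, v≡4 (mod 5); (1|5)=+1, (4|5)=+1; sign (−1)^0·+1^0·+1^2 = +1.
(a,b)_3: α=1, u≡2; β=0, v≡1 (mod 3); (2|3)=-1, (1|3)=+1; sign (−1)^0·-1^0·+1^1 = +1.
(a,b)_17: α=0, u≡5; β=1, v≡11 (mod 17); (5|17)=-1, (11|17)=-1; sign (−1)^0·-1^1·-1^0 = -1.
(a,b)_11: α=1, u≡6; β=0, v≡5 (mod 11); (6|11)=-1, (5|11)=+1; sign (−1)^0·-1^0·+1^1 = +1.
(a,b)_19: α=0, u≡13; β=1, v≡16 (mod 19); (13|19)=-1, (16|19)=+1; sign (−1)^0·-1^1·+1^0 = -1.
(a,b)_∞: sgn(231)=+, sgn(7429)=+, so +1.
(a,b)_23: α=0, u≡3; β=1, v≡18 (mod 23); (3|23)=+1, (18|23)=+1; sign (−1)^0·+1^1·+1^0 = +1.
(a,b)_7: α=1, u≡3; β=2, v≡4 (mod 7); (3|7)=-1, (4|7)=+1; sign (−1)^0·-1^2·+1^1 = +1.
(a,b)_2: α=-4, β=-2; u≡7, v≡5 (mod 8); ε(u)ε(v)=1·0, αω(v)=-4·1, βω(u)=-2·0; sum ≡ 0  ⇒  +1.
Ram(231, 7429) = {17, 19}; no ℚ_17-point on the conic.

[17, 19]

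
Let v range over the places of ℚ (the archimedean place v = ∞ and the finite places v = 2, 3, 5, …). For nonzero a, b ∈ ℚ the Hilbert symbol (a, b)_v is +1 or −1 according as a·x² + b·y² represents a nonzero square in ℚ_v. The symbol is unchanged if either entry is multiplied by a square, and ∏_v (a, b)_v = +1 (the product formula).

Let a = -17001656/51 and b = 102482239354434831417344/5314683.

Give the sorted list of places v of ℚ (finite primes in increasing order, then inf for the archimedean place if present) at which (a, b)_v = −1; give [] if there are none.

Mod squares: a ≡ -714, b ≡ 78. Check v ∈ {∞, 2, 3, 7, 11, 13, 17, 19, 29}.
v=∞: -714 < 0 and 78 > 0  ⇒  (a,b)_∞ = +1.
v=11: a=11^0·(≡3), b=11^-6·(≡9) mod 11; (3|11)=+1, (9|11)=+1; (−1)^{0·-6·5}·(+1)^-6·(+1)^0 = +1.
v=17: a=17^-1·(≡9), b=17^2·(≡6) mod 17; (9|17)=+1, (6|17)=-1; (−1)^{-1·2·8}·(+1)^2·(-1)^-1 = -1.
v=2: v_2(a)=3, v_2(b)=15; units ≡ 3, 7 (mod 8); ε·ε+αω+βω = 1·1+3·0+15·1 ≡ 0  ⇒  (a,b)_2 = +1.
v=13: a=13^0·(≡9), b=13^5·(≡11) mod 13; (9|13)=+1, (11|13)=-1; (−1)^{0·5·6}·(+1)^5·(-1)^0 = +1.
v=29: a=29^2·(≡17), b=29^6·(≡25) mod 29; (17|29)=-1, (25|29)=+1; (−1)^{2·6·14}·(-1)^6·(+1)^2 = +1.
v=3: a=3^-1·(≡2), b=3^-1·(≡2) mod 3; (2|3)=-1, (2|3)=-1; (−1)^{-1·-1·1}·(-1)^-1·(-1)^-1 = -1.
v=7: a=7^1·(≡5), b=7^2·(≡4) mod 7; (5|7)=-1, (4|7)=+1; (−1)^{1·2·3}·(-1)^2·(+1)^1 = +1.
v=19: a=19^2·(≡15), b=19^0·(≡10) mod 19; (15|19)=-1, (10|19)=-1; (−1)^{2·0·9}·(-1)^0·(-1)^2 = +1.
Ram(-714, 78) = {3, 17}; no ℚ_3-point on the conic.

[3, 17]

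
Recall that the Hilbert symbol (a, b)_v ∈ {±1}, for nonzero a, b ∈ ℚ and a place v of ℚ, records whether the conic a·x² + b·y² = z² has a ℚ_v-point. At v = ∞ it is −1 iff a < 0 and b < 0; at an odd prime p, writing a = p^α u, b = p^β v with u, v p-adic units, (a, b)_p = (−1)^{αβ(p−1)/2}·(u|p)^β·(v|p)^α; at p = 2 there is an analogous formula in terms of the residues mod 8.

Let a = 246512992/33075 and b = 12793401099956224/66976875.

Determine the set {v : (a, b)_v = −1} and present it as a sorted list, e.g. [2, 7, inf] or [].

[3, 11, 19, 31]

(a, b) ≡ (46221186, 57) mod (ℚ^×)²; places V = {2, 3, 5, 7, 11, 19, 29, 31, 41, ∞}.
(a,b)_5: α=-2, u≡4; β=-4, v≡3 (mod 5); (4|5)=+1, (3|5)=-1; sign (−1)^0·+1^-4·-1^-2 = +1.
(a,b)_∞: sgn(46221186)=+, sgn(57)=+, so +1.
(a,b)_31: α=1, u≡13; β=2, v≡3 (mod 31); (13|31)=-1, (3|31)=-1; sign (−1)^0·-1^2·-1^1 = -1.
(a,b)_3: α=-3, u≡1; β=-7, v≡1 (mod 3); (1|3)=+1, (1|3)=+1; sign (−1)^1·+1^-7·+1^-3 = -1.
(a,b)_7: α=-2, u≡4; β=-2, v≡1 (mod 7); (4|7)=+1, (1|7)=+1; sign (−1)^0·+1^-2·+1^-2 = +1.
(a,b)_11: α=1, u≡3; β=2, v≡2 (mod 11); (3|11)=+1, (2|11)=-1; sign (−1)^0·+1^2·-1^1 = -1.
(a,b)_2: α=5, β=12; u≡1, v≡1 (mod 8); ε(u)ε(v)=0·0, αω(v)=5·0, βω(u)=12·0; sum ≡ 0  ⇒  +1.
(a,b)_29: α=1, u≡23; β=2, v≡20 (mod 29); (23|29)=+1, (20|29)=+1; sign (−1)^0·+1^2·+1^1 = +1.
(a,b)_19: α=1, u≡12; β=1, v≡3 (mod 19); (12|19)=-1, (3|19)=-1; sign (−1)^1·-1^1·-1^1 = -1.
(a,b)_41: α=1, u≡32; β=2, v≡39 (mod 41); (32|41)=+1, (39|41)=+1; sign (−1)^0·+1^2·+1^1 = +1.
Ram(46221186, 57) = {3, 11, 19, 31}; no ℚ_3-point on the conic.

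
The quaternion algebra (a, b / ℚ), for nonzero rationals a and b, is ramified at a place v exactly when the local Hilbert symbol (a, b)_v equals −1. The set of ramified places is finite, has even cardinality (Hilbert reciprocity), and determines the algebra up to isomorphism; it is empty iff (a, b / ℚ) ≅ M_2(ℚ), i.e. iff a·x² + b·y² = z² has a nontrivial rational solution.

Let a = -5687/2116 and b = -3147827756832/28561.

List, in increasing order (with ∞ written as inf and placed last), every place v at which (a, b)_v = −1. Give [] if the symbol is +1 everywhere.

Mod squares: a ≡ -47, b ≡ -1099538. Check v ∈ {∞, 2, 3, 11, 13, 23, 41, 47, 53}.
v=23: a=23^-2·(≡10), b=23^1·(≡10) mod 23; (10|23)=-1, (10|23)=-1; (−1)^{-2·1·11}·(-1)^1·(-1)^-2 = -1.
v=47: a=47^1·(≡20), b=47^2·(≡36) mod 47; (20|47)=-1, (36|47)=+1; (−1)^{1·2·23}·(-1)^2·(+1)^1 = +1.
v=2: v_2(a)=-2, v_2(b)=5; units ≡ 1, 7 (mod 8); ε·ε+αω+βω = 0·1+-2·0+5·0 ≡ 0  ⇒  (a,b)_2 = +1.
v=13: a=13^0·(≡2), b=13^-4·(≡8) mod 13; (2|13)=-1, (8|13)=-1; (−1)^{0·-4·6}·(-1)^-4·(-1)^0 = +1.
v=53: a=53^0·(≡4), b=53^1·(≡26) mod 53; (4|53)=+1, (26|53)=-1; (−1)^{0·1·26}·(+1)^1·(-1)^0 = +1.
v=3: a=3^0·(≡1), b=3^4·(≡1) mod 3; (1|3)=+1, (1|3)=+1; (−1)^{0·4·1}·(+1)^4·(+1)^0 = +1.
v=11: a=11^2·(≡2), b=11^1·(≡8) mod 11; (2|11)=-1, (8|11)=-1; (−1)^{2·1·5}·(-1)^1·(-1)^2 = -1.
v=∞: -47 < 0 and -1099538 < 0  ⇒  (a,b)_∞ = -1.
v=41: a=41^0·(≡30), b=41^1·(≡20) mod 41; (30|41)=-1, (20|41)=+1; (−1)^{0·1·20}·(-1)^1·(+1)^0 = -1.
(-47, -1099538 / ℚ) ramifies at {11, 23, 41, ∞}: a division algebra.

[11, 23, 41, inf]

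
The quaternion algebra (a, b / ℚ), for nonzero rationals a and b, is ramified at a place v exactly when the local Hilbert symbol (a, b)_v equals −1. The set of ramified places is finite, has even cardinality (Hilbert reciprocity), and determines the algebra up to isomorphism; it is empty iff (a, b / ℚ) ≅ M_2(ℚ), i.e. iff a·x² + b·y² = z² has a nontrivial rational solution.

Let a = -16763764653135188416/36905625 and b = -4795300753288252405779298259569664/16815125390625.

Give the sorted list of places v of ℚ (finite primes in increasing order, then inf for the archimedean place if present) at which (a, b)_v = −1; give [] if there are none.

Mod squares: a ≡ -7220551, b ≡ -299. Check v ∈ {∞, 2, 3, 5, 7, 13, 19, 23, 31, 41}.
v=13: a=13^5·(≡2), b=13^9·(≡4) mod 13; (2|13)=-1, (4|13)=+1; (−1)^{5·9·6}·(-1)^9·(+1)^5 = -1.
v=5: a=5^-4·(≡1), b=5^-8·(≡1) mod 5; (1|5)=+1, (1|5)=+1; (−1)^{-4·-8·2}·(+1)^-8·(+1)^-4 = +1.
v=3: a=3^-10·(≡2), b=3^-16·(≡1) mod 3; (2|3)=-1, (1|3)=+1; (−1)^{-10·-16·1}·(-1)^-16·(+1)^-10 = +1.
v=23: a=23^3·(≡3), b=23^5·(≡17) mod 23; (3|23)=+1, (17|23)=-1; (−1)^{3·5·11}·(+1)^5·(-1)^3 = +1.
v=31: a=31^1·(≡26), b=31^2·(≡17) mod 31; (26|31)=-1, (17|31)=-1; (−1)^{1·2·15}·(-1)^2·(-1)^1 = -1.
v=7: a=7^4·(≡6), b=7^6·(≡4) mod 7; (6|7)=-1, (4|7)=+1; (−1)^{4·6·3}·(-1)^6·(+1)^4 = +1.
v=19: a=19^1·(≡11), b=19^2·(≡17) mod 19; (11|19)=+1, (17|19)=+1; (−1)^{1·2·9}·(+1)^2·(+1)^1 = +1.
v=2: v_2(a)=6, v_2(b)=10; units ≡ 1, 5 (mod 8); ε·ε+αω+βω = 0·0+6·1+10·0 ≡ 0  ⇒  (a,b)_2 = +1.
v=41: a=41^1·(≡20), b=41^2·(≡13) mod 41; (20|41)=+1, (13|41)=-1; (−1)^{1·2·20}·(+1)^2·(-1)^1 = -1.
v=∞: -7220551 < 0 and -299 < 0  ⇒  (a,b)_∞ = -1.
(-7220551, -299 / ℚ) ramifies at {13, 31, 41, ∞}: a division algebra.

[13, 31, 41, inf]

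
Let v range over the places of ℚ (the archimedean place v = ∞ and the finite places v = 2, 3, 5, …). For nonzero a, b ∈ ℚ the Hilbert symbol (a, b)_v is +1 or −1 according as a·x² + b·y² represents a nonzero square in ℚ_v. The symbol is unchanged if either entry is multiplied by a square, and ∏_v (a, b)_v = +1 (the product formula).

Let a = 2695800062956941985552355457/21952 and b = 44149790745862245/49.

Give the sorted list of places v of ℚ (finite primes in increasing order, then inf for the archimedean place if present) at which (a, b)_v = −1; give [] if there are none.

Mod squares: a ≡ 15351, b ≡ 5. Check v ∈ {∞, 2, 3, 5, 7, 17, 19, 23, 43}.
v=43: a=43^3·(≡24), b=43^2·(≡42) mod 43; (24|43)=+1, (42|43)=-1; (−1)^{3·2·21}·(+1)^2·(-1)^3 = -1.
v=7: a=7^-3·(≡1), b=7^-2·(≡3) mod 7; (1|7)=+1, (3|7)=-1; (−1)^{-3·-2·3}·(+1)^-2·(-1)^-3 = -1.
v=∞: 15351 > 0 and 5 > 0  ⇒  (a,b)_∞ = +1.
v=5: a=5^0·(≡1), b=5^1·(≡1) mod 5; (1|5)=+1, (1|5)=+1; (−1)^{0·1·2}·(+1)^1·(+1)^0 = +1.
v=19: a=19^2·(≡10), b=19^0·(≡6) mod 19; (10|19)=-1, (6|19)=+1; (−1)^{2·0·9}·(-1)^0·(+1)^2 = +1.
v=17: a=17^3·(≡16), b=17^2·(≡14) mod 17; (16|17)=+1, (14|17)=-1; (−1)^{3·2·8}·(+1)^2·(-1)^3 = -1.
v=3: a=3^17·(≡2), b=3^10·(≡2) mod 3; (2|3)=-1, (2|3)=-1; (−1)^{17·10·1}·(-1)^10·(-1)^17 = -1.
v=23: a=23^6·(≡20), b=23^4·(≡19) mod 23; (20|23)=-1, (19|23)=-1; (−1)^{6·4·11}·(-1)^4·(-1)^6 = +1.
v=2: v_2(a)=-6, v_2(b)=0; units ≡ 7, 5 (mod 8); ε·ε+αω+βω = 1·0+-6·1+0·0 ≡ 0  ⇒  (a,b)_2 = +1.
Ram(15351, 5) = {3, 7, 17, 43}; no ℚ_3-point on the conic.

[3, 7, 17, 43]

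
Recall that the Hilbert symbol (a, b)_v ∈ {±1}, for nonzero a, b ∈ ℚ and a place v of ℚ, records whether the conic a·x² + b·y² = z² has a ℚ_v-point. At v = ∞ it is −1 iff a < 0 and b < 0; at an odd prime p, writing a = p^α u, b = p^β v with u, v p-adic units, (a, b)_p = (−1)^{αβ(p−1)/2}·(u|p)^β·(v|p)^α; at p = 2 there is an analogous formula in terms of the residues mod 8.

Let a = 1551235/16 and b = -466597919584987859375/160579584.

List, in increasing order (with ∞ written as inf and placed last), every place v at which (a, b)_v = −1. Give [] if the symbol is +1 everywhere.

[5, 7, 23, 47]

Mod squares: a ≡ 1551235, b ≡ -310247. Check v ∈ {∞, 2, 3, 5, 7, 11, 23, 41, 47}.
v=7: a=7^1·(≡3), b=7^3·(≡5) mod 7; (3|7)=-1, (5|7)=-1; (−1)^{1·3·3}·(-1)^3·(-1)^1 = -1.
v=23: a=23^1·(≡2), b=23^3·(≡1) mod 23; (2|23)=+1, (1|23)=+1; (−1)^{1·3·11}·(+1)^3·(+1)^1 = -1.
v=∞: 1551235 > 0 and -310247 < 0  ⇒  (a,b)_∞ = +1.
v=5: a=5^1·(≡2), b=5^6·(≡3) mod 5; (2|5)=-1, (3|5)=-1; (−1)^{1·6·2}·(-1)^6·(-1)^1 = -1.
v=11: a=11^0·(≡3), b=11^-2·(≡7) mod 11; (3|11)=+1, (7|11)=-1; (−1)^{0·-2·5}·(+1)^-2·(-1)^0 = +1.
v=2: v_2(a)=-4, v_2(b)=-14; units ≡ 3, 1 (mod 8); ε·ε+αω+βω = 1·0+-4·0+-14·1 ≡ 0  ⇒  (a,b)_2 = +1.
v=3: a=3^0·(≡1), b=3^-4·(≡1) mod 3; (1|3)=+1, (1|3)=+1; (−1)^{0·-4·1}·(+1)^-4·(+1)^0 = +1.
v=41: a=41^1·(≡20), b=41^3·(≡9) mod 41; (20|41)=+1, (9|41)=+1; (−1)^{1·3·20}·(+1)^3·(+1)^1 = +1.
v=47: a=47^1·(≡33), b=47^3·(≡46) mod 47; (33|47)=-1, (46|47)=-1; (−1)^{1·3·23}·(-1)^3·(-1)^1 = -1.
(1551235, -310247 / ℚ) ramifies at {5, 7, 23, 47}: a division algebra.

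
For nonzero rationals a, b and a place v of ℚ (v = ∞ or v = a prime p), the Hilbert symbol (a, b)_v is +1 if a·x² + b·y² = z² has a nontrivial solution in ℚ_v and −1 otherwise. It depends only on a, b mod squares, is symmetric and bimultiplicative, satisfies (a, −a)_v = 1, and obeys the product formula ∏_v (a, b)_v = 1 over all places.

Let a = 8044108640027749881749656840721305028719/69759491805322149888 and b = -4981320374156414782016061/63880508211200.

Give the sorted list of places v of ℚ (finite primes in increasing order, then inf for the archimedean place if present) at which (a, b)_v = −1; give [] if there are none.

[2, 3, 11, 29]

(a, b) ≡ (638, -11067) mod (ℚ^×)²; places V = {2, 3, 5, 7, 11, 17, 19, 29, 31, 37, 47, ∞}.
(a,b)_47: α=6, u≡9; β=4, v≡18 (mod 47); (9|47)=+1, (18|47)=+1; sign (−1)^0·+1^4·+1^6 = +1.
(a,b)_2: α=-33, β=-24; u≡7, v≡5 (mod 8); ε(u)ε(v)=1·0, αω(v)=-33·1, βω(u)=-24·0; sum ≡ 1  ⇒  -1.
(a,b)_37: α=6, u≡1; β=4, v≡26 (mod 37); (1|37)=+1, (26|37)=+1; sign (−1)^0·+1^4·+1^6 = +1.
(a,b)_3: α=-4, u≡2; β=1, v≡1 (mod 3); (2|3)=-1, (1|3)=+1; sign (−1)^0·-1^1·+1^-4 = -1.
(a,b)_17: α=-2, u≡1; β=-3, v≡7 (mod 17); (1|17)=+1, (7|17)=-1; sign (−1)^0·+1^-3·-1^-2 = +1.
(a,b)_11: α=15, u≡5; β=10, v≡10 (mod 11); (5|11)=+1, (10|11)=-1; sign (−1)^0·+1^10·-1^15 = -1.
(a,b)_∞: sgn(638)=+, sgn(-11067)=−, so +1.
(a,b)_5: α=0, u≡3; β=-2, v≡3 (mod 5); (3|5)=-1, (3|5)=-1; sign (−1)^0·-1^-2·-1^0 = +1.
(a,b)_7: α=4, u≡1; β=1, v≡4 (mod 7); (1|7)=+1, (4|7)=+1; sign (−1)^0·+1^1·+1^4 = +1.
(a,b)_19: α=-2, u≡9; β=0, v≡14 (mod 19); (9|19)=+1, (14|19)=-1; sign (−1)^0·+1^0·-1^-2 = +1.
(a,b)_29: α=1, u≡1; β=0, v≡19 (mod 29); (1|29)=+1, (19|29)=-1; sign (−1)^0·+1^0·-1^1 = -1.
(a,b)_31: α=-2, u≡10; β=-1, v≡3 (mod 31); (10|31)=+1, (3|31)=-1; sign (−1)^0·+1^-1·-1^-2 = +1.
Ram(638, -11067) = {2, 3, 11, 29}; no ℚ_2-point on the conic.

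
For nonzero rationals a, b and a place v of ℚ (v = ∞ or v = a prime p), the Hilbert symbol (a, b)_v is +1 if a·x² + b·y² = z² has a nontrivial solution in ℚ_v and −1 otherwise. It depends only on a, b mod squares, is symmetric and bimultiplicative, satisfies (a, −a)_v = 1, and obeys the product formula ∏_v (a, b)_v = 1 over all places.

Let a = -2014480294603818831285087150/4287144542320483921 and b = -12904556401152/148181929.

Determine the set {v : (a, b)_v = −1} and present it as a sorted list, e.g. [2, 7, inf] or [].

(a, b) ≡ (-174, -42978) mod (ℚ^×)²; places V = {2, 3, 5, 7, 11, 13, 19, 29, 37, 47, ∞}.
(a,b)_19: α=10, u≡6; β=5, v≡12 (mod 19); (6|19)=+1, (12|19)=-1; sign (−1)^0·+1^5·-1^10 = +1.
(a,b)_∞: sgn(-174)=−, sgn(-42978)=−, so -1.
(a,b)_29: α=3, u≡20; β=1, v≡17 (mod 29); (20|29)=+1, (17|29)=-1; sign (−1)^0·+1^1·-1^3 = -1.
(a,b)_2: α=1, β=9; u≡1, v≡7 (mod 8); ε(u)ε(v)=0·1, αω(v)=1·0, βω(u)=9·0; sum ≡ 0  ⇒  +1.
(a,b)_3: α=13, u≡2; β=3, v≡2 (mod 3); (2|3)=-1, (2|3)=-1; sign (−1)^1·-1^3·-1^13 = -1.
(a,b)_7: α=-4, u≡1; β=-2, v≡2 (mod 7); (1|7)=+1, (2|7)=+1; sign (−1)^0·+1^-2·+1^-4 = +1.
(a,b)_11: α=-2, u≡2; β=0, v≡7 (mod 11); (2|11)=-1, (7|11)=-1; sign (−1)^0·-1^0·-1^-2 = +1.
(a,b)_37: α=-2, u≡4; β=-2, v≡33 (mod 37); (4|37)=+1, (33|37)=+1; sign (−1)^0·+1^-2·+1^-2 = +1.
(a,b)_47: α=-6, u≡12; β=-2, v≡1 (mod 47); (12|47)=+1, (1|47)=+1; sign (−1)^0·+1^-2·+1^-6 = +1.
(a,b)_5: α=2, u≡4; β=0, v≡2 (mod 5); (4|5)=+1, (2|5)=-1; sign (−1)^0·+1^0·-1^2 = +1.
(a,b)_13: α=2, u≡2; β=1, v≡4 (mod 13); (2|13)=-1, (4|13)=+1; sign (−1)^0·-1^1·+1^2 = -1.
Ram(-174, -42978) = {3, 13, 29, ∞}; no ℚ_3-point on the conic.

[3, 13, 29, inf]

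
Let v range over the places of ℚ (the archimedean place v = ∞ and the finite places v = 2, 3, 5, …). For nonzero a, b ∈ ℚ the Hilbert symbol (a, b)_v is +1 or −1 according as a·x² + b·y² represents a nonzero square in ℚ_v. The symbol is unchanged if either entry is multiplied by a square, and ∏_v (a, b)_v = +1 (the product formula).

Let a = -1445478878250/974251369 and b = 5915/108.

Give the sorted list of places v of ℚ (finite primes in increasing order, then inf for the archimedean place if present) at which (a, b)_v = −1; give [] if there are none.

[7, 11, 29, 47]

(a, b) ≡ (-149930, 105) mod (ℚ^×)²; places V = {2, 3, 5, 7, 11, 13, 23, 29, 47, ∞}.
(a,b)_2: α=1, β=-2; u≡3, v≡1 (mod 8); ε(u)ε(v)=1·0, αω(v)=1·0, βω(u)=-2·1; sum ≡ 0  ⇒  +1.
(a,b)_29: α=1, u≡15; β=0, v≡11 (mod 29); (15|29)=-1, (11|29)=-1; sign (−1)^0·-1^0·-1^1 = -1.
(a,b)_5: α=3, u≡1; β=1, v≡1 (mod 5); (1|5)=+1, (1|5)=+1; sign (−1)^0·+1^1·+1^3 = +1.
(a,b)_11: α=1, u≡8; β=0, v≡7 (mod 11); (8|11)=-1, (7|11)=-1; sign (−1)^0·-1^0·-1^1 = -1.
(a,b)_23: α=2, u≡10; β=0, v≡6 (mod 23); (10|23)=-1, (6|23)=+1; sign (−1)^0·-1^0·+1^2 = +1.
(a,b)_47: α=1, u≡36; β=0, v≡23 (mod 47); (36|47)=+1, (23|47)=-1; sign (−1)^0·+1^0·-1^1 = -1.
(a,b)_7: α=-8, u≡6; β=1, v≡4 (mod 7); (6|7)=-1, (4|7)=+1; sign (−1)^0·-1^1·+1^-8 = -1.
(a,b)_∞: sgn(-149930)=−, sgn(105)=+, so +1.
(a,b)_13: α=-2, u≡3; β=2, v≡12 (mod 13); (3|13)=+1, (12|13)=+1; sign (−1)^0·+1^2·+1^-2 = +1.
(a,b)_3: α=6, u≡1; β=-3, v≡2 (mod 3); (1|3)=+1, (2|3)=-1; sign (−1)^0·+1^-3·-1^6 = +1.
|Ram(-149930, 105)| = 4, even; anisotropic at {7, 11, 29, 47}.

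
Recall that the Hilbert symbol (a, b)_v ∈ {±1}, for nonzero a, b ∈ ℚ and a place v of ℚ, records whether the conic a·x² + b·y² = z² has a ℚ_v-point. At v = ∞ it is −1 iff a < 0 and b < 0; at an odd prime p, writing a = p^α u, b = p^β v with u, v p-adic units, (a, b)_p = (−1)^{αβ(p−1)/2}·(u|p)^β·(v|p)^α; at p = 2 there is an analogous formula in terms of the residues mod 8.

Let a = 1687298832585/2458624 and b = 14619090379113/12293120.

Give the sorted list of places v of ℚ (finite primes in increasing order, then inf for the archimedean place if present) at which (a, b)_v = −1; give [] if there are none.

(a, b) ≡ (2465, 85) mod (ℚ^×)²; places V = {2, 3, 5, 7, 11, 17, 19, 29, ∞}.
(a,b)_11: α=0, u≡1; β=2, v≡7 (mod 11); (1|11)=+1, (7|11)=-1; sign (−1)^0·+1^2·-1^0 = +1.
(a,b)_19: α=2, u≡14; β=2, v≡1 (mod 19); (14|19)=-1, (1|19)=+1; sign (−1)^0·-1^2·+1^2 = +1.
(a,b)_∞: sgn(2465)=+, sgn(85)=+, so +1.
(a,b)_2: α=-10, β=-10; u≡1, v≡5 (mod 8); ε(u)ε(v)=0·0, αω(v)=-10·1, βω(u)=-10·0; sum ≡ 0  ⇒  +1.
(a,b)_29: α=1, u≡2; β=2, v≡27 (mod 29); (2|29)=-1, (27|29)=-1; sign (−1)^0·-1^2·-1^1 = -1.
(a,b)_7: α=-4, u≡1; β=-4, v≡1 (mod 7); (1|7)=+1, (1|7)=+1; sign (−1)^0·+1^-4·+1^-4 = +1.
(a,b)_3: α=8, u≡2; β=4, v≡1 (mod 3); (2|3)=-1, (1|3)=+1; sign (−1)^0·-1^4·+1^8 = +1.
(a,b)_17: α=3, u≡2; β=3, v≡7 (mod 17); (2|17)=+1, (7|17)=-1; sign (−1)^0·+1^3·-1^3 = -1.
(a,b)_5: α=1, u≡3; β=-1, v≡2 (mod 5); (3|5)=-1, (2|5)=-1; sign (−1)^0·-1^-1·-1^1 = +1.
(2465, 85 / ℚ) ramifies at {17, 29}: a division algebra.

[17, 29]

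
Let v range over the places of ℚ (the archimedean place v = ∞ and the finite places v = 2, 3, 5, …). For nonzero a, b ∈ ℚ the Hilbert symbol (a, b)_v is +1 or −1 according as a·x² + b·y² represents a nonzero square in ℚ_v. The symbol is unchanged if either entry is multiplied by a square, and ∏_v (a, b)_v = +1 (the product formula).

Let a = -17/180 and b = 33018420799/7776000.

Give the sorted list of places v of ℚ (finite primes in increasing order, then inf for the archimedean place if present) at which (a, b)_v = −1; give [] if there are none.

[3, 7, 13, 17, 19, 23]

(a, b) ≡ (-85, 10140585) mod (ℚ^×)²; places V = {2, 3, 5, 7, 13, 17, 19, 23, ∞}.
(a,b)_∞: sgn(-85)=−, sgn(10140585)=+, so +1.
(a,b)_23: α=0, u≡10; β=1, v≡12 (mod 23); (10|23)=-1, (12|23)=+1; sign (−1)^0·-1^1·+1^0 = -1.
(a,b)_2: α=-2, β=-8; u≡3, v≡1 (mod 8); ε(u)ε(v)=1·0, αω(v)=-2·0, βω(u)=-8·1; sum ≡ 0  ⇒  +1.
(a,b)_3: α=-2, u≡2; β=-5, v≡2 (mod 3); (2|3)=-1, (2|3)=-1; sign (−1)^0·-1^-5·-1^-2 = -1.
(a,b)_13: α=0, u≡2; β=3, v≡2 (mod 13); (2|13)=-1, (2|13)=-1; sign (−1)^0·-1^3·-1^0 = -1.
(a,b)_5: α=-1, u≡3; β=-3, v≡3 (mod 5); (3|5)=-1, (3|5)=-1; sign (−1)^0·-1^-3·-1^-1 = +1.
(a,b)_19: α=0, u≡15; β=1, v≡16 (mod 19); (15|19)=-1, (16|19)=+1; sign (−1)^0·-1^1·+1^0 = -1.
(a,b)_17: α=1, u≡5; β=3, v≡1 (mod 17); (5|17)=-1, (1|17)=+1; sign (−1)^0·-1^3·+1^1 = -1.
(a,b)_7: α=0, u≡5; β=1, v≡3 (mod 7); (5|7)=-1, (3|7)=-1; sign (−1)^0·-1^1·-1^0 = -1.
Ram(-85, 10140585) = {3, 7, 13, 17, 19, 23}; no ℚ_3-point on the conic.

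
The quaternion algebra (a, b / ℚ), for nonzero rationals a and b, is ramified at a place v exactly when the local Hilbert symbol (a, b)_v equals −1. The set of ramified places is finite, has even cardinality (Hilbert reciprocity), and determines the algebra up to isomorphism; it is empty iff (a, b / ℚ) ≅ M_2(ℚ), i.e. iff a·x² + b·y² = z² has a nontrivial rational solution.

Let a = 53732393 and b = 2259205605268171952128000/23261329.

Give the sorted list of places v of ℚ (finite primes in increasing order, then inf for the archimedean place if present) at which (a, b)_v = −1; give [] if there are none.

(a, b) ≡ (55913, 35530) mod (ℚ^×)²; places V = {2, 5, 7, 11, 13, 17, 19, 23, 31, 37, 53, ∞}.
(a,b)_5: α=0, u≡3; β=3, v≡1 (mod 5); (3|5)=-1, (1|5)=+1; sign (−1)^0·-1^3·+1^0 = -1.
(a,b)_19: α=0, u≡13; β=1, v≡12 (mod 19); (13|19)=-1, (12|19)=-1; sign (−1)^0·-1^1·-1^0 = -1.
(a,b)_7: α=0, u≡1; β=-2, v≡6 (mod 7); (1|7)=+1, (6|7)=-1; sign (−1)^0·+1^-2·-1^0 = +1.
(a,b)_11: α=1, u≡4; β=9, v≡10 (mod 11); (4|11)=+1, (10|11)=-1; sign (−1)^1·+1^9·-1^1 = +1.
(a,b)_2: α=0, β=15; u≡1, v≡5 (mod 8); ε(u)ε(v)=0·0, αω(v)=0·1, βω(u)=15·0; sum ≡ 0  ⇒  +1.
(a,b)_53: α=0, u≡39; β=-2, v≡22 (mod 53); (39|53)=-1, (22|53)=-1; sign (−1)^0·-1^-2·-1^0 = +1.
(a,b)_∞: sgn(55913)=+, sgn(35530)=+, so +1.
(a,b)_37: α=0, u≡31; β=2, v≡34 (mod 37); (31|37)=-1, (34|37)=+1; sign (−1)^0·-1^2·+1^0 = +1.
(a,b)_13: α=1, u≡2; β=-2, v≡3 (mod 13); (2|13)=-1, (3|13)=+1; sign (−1)^0·-1^-2·+1^1 = +1.
(a,b)_31: α=2, u≡20; β=0, v≡1 (mod 31); (20|31)=+1, (1|31)=+1; sign (−1)^0·+1^0·+1^2 = +1.
(a,b)_23: α=1, u≡12; β=2, v≡16 (mod 23); (12|23)=+1, (16|23)=+1; sign (−1)^0·+1^2·+1^1 = +1.
(a,b)_17: α=1, u≡4; β=1, v≡13 (mod 17); (4|17)=+1, (13|17)=+1; sign (−1)^0·+1^1·+1^1 = +1.
(55913, 35530 / ℚ) ramifies at {5, 19}: a division algebra.

[5, 19]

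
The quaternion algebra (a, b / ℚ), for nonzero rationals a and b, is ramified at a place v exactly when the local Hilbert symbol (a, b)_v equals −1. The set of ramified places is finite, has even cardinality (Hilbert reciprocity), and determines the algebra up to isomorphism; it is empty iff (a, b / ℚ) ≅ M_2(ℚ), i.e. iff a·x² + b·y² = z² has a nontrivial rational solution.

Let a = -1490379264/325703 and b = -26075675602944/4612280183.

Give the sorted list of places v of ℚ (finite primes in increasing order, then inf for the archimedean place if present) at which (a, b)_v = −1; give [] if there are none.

Mod squares: a ≡ -1518, b ≡ -253. Check v ∈ {∞, 2, 3, 7, 11, 17, 23}.
v=3: a=3^7·(≡1), b=3^14·(≡2) mod 3; (1|3)=+1, (2|3)=-1; (−1)^{7·14·1}·(+1)^14·(-1)^7 = -1.
v=23: a=23^-1·(≡8), b=23^-1·(≡8) mod 23; (8|23)=+1, (8|23)=+1; (−1)^{-1·-1·11}·(+1)^-1·(+1)^-1 = -1.
v=7: a=7^-2·(≡1), b=7^-4·(≡5) mod 7; (1|7)=+1, (5|7)=-1; (−1)^{-2·-4·3}·(+1)^-4·(-1)^-2 = +1.
v=17: a=17^-2·(≡12), b=17^-4·(≡16) mod 17; (12|17)=-1, (16|17)=+1; (−1)^{-2·-4·8}·(-1)^-4·(+1)^-2 = +1.
v=∞: -1518 < 0 and -253 < 0  ⇒  (a,b)_∞ = -1.
v=11: a=11^3·(≡3), b=11^3·(≡10) mod 11; (3|11)=+1, (10|11)=-1; (−1)^{3·3·5}·(+1)^3·(-1)^3 = +1.
v=2: v_2(a)=9, v_2(b)=12; units ≡ 1, 3 (mod 8); ε·ε+αω+βω = 0·1+9·1+12·0 ≡ 1  ⇒  (a,b)_2 = -1.
(-1518, -253 / ℚ) ramifies at {2, 3, 23, ∞}: a division algebra.

[2, 3, 23, inf]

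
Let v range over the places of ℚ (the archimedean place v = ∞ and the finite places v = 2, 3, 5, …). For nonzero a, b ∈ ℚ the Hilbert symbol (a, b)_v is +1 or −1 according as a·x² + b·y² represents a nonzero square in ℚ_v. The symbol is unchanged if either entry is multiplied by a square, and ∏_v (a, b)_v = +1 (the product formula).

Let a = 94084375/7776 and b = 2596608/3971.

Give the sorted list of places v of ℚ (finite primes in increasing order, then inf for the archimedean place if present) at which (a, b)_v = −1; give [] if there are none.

(a, b) ≡ (903210, 253) mod (ℚ^×)²; places V = {2, 3, 5, 7, 11, 17, 19, 23, ∞}.
(a,b)_∞: sgn(903210)=+, sgn(253)=+, so +1.
(a,b)_2: α=-5, β=8; u≡5, v≡5 (mod 8); ε(u)ε(v)=0·0, αω(v)=-5·1, βω(u)=8·1; sum ≡ 1  ⇒  -1.
(a,b)_5: α=5, u≡2; β=0, v≡3 (mod 5); (2|5)=-1, (3|5)=-1; sign (−1)^0·-1^0·-1^5 = -1.
(a,b)_19: α=0, u≡16; β=-2, v≡1 (mod 19); (16|19)=+1, (1|19)=+1; sign (−1)^0·+1^-2·+1^0 = +1.
(a,b)_7: α=1, u≡5; β=2, v≡1 (mod 7); (5|7)=-1, (1|7)=+1; sign (−1)^0·-1^2·+1^1 = +1.
(a,b)_3: α=-5, u≡2; β=2, v≡1 (mod 3); (2|3)=-1, (1|3)=+1; sign (−1)^0·-1^2·+1^-5 = +1.
(a,b)_23: α=1, u≡3; β=1, v≡10 (mod 23); (3|23)=+1, (10|23)=-1; sign (−1)^1·+1^1·-1^1 = +1.
(a,b)_17: α=1, u≡6; β=0, v≡13 (mod 17); (6|17)=-1, (13|17)=+1; sign (−1)^0·-1^0·+1^1 = +1.
(a,b)_11: α=1, u≡2; β=-1, v≡4 (mod 11); (2|11)=-1, (4|11)=+1; sign (−1)^1·-1^-1·+1^1 = +1.
|Ram(903210, 253)| = 2, even; anisotropic at {2, 5}.

[2, 5]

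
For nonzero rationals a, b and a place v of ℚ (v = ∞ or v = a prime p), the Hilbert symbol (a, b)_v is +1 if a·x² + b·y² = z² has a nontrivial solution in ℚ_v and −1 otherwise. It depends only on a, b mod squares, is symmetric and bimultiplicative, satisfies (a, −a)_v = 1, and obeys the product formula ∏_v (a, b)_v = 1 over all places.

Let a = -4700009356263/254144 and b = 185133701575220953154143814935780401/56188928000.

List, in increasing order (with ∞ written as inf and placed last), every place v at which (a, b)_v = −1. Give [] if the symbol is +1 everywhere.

[2, 5, 11, 23, 41, 47]

Mod squares: a ≡ -4989413, b ≡ 2025248095. Check v ∈ {∞, 2, 3, 5, 11, 13, 17, 19, 23, 29, 37, 41, 47}.
v=2: v_2(a)=-6, v_2(b)=-16; units ≡ 3, 7 (mod 8); ε·ε+αω+βω = 1·1+-6·0+-16·1 ≡ 1  ⇒  (a,b)_2 = -1.
v=19: a=19^-2·(≡9), b=19^-3·(≡12) mod 19; (9|19)=+1, (12|19)=-1; (−1)^{-2·-3·9}·(+1)^-3·(-1)^-2 = +1.
v=5: a=5^0·(≡3), b=5^-3·(≡4) mod 5; (3|5)=-1, (4|5)=+1; (−1)^{0·-3·2}·(-1)^-3·(+1)^0 = -1.
v=17: a=17^0·(≡2), b=17^4·(≡8) mod 17; (2|17)=+1, (8|17)=+1; (−1)^{0·4·8}·(+1)^4·(+1)^0 = +1.
v=∞: -4989413 < 0 and 2025248095 > 0  ⇒  (a,b)_∞ = +1.
v=47: a=47^0·(≡30), b=47^1·(≡40) mod 47; (30|47)=-1, (40|47)=-1; (−1)^{0·1·23}·(-1)^1·(-1)^0 = -1.
v=29: a=29^2·(≡2), b=29^4·(≡7) mod 29; (2|29)=-1, (7|29)=+1; (−1)^{2·4·14}·(-1)^4·(+1)^2 = +1.
v=23: a=23^1·(≡17), b=23^3·(≡10) mod 23; (17|23)=-1, (10|23)=-1; (−1)^{1·3·11}·(-1)^3·(-1)^1 = -1.
v=3: a=3^2·(≡1), b=3^6·(≡1) mod 3; (1|3)=+1, (1|3)=+1; (−1)^{2·6·1}·(+1)^6·(+1)^2 = +1.
v=13: a=13^1·(≡11), b=13^1·(≡8) mod 13; (11|13)=-1, (8|13)=-1; (−1)^{1·1·6}·(-1)^1·(-1)^1 = +1.
v=41: a=41^1·(≡32), b=41^3·(≡29) mod 41; (32|41)=+1, (29|41)=-1; (−1)^{1·3·20}·(+1)^3·(-1)^1 = -1.
v=37: a=37^3·(≡28), b=37^5·(≡34) mod 37; (28|37)=+1, (34|37)=+1; (−1)^{3·5·18}·(+1)^5·(+1)^3 = +1.
v=11: a=11^-1·(≡8), b=11^2·(≡8) mod 11; (8|11)=-1, (8|11)=-1; (−1)^{-1·2·5}·(-1)^2·(-1)^-1 = -1.
Ram(-4989413, 2025248095) = {2, 5, 11, 23, 41, 47}; no ℚ_2-point on the conic.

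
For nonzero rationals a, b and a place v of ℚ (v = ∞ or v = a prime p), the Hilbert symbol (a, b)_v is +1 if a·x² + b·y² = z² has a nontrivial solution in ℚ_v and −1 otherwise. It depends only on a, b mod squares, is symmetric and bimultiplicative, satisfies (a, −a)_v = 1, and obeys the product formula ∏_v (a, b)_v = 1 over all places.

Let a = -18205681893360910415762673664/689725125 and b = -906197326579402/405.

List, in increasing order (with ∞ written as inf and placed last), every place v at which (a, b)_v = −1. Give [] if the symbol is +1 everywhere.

[2, 5, 13, 17, 19, inf]

Mod squares: a ≡ -230945, b ≡ -2210. Check v ∈ {∞, 2, 3, 5, 11, 13, 17, 19, 29, 31}.
v=5: a=5^-3·(≡1), b=5^-1·(≡3) mod 5; (1|5)=+1, (3|5)=-1; (−1)^{-3·-1·2}·(+1)^-1·(-1)^-3 = -1.
v=31: a=31^4·(≡7), b=31^2·(≡27) mod 31; (7|31)=+1, (27|31)=-1; (−1)^{4·2·15}·(+1)^2·(-1)^4 = +1.
v=13: a=13^5·(≡5), b=13^3·(≡12) mod 13; (5|13)=-1, (12|13)=+1; (−1)^{5·3·6}·(-1)^3·(+1)^5 = -1.
v=∞: -230945 < 0 and -2210 < 0  ⇒  (a,b)_∞ = -1.
v=3: a=3^-8·(≡1), b=3^-4·(≡1) mod 3; (1|3)=+1, (1|3)=+1; (−1)^{-8·-4·1}·(+1)^-4·(+1)^-8 = +1.
v=29: a=29^-2·(≡11), b=29^0·(≡23) mod 29; (11|29)=-1, (23|29)=+1; (−1)^{-2·0·14}·(-1)^0·(+1)^-2 = +1.
v=17: a=17^5·(≡15), b=17^3·(≡5) mod 17; (15|17)=+1, (5|17)=-1; (−1)^{5·3·8}·(+1)^3·(-1)^5 = -1.
v=19: a=19^3·(≡7), b=19^2·(≡13) mod 19; (7|19)=+1, (13|19)=-1; (−1)^{3·2·9}·(+1)^2·(-1)^3 = -1.
v=2: v_2(a)=12, v_2(b)=1; units ≡ 7, 7 (mod 8); ε·ε+αω+βω = 1·1+12·0+1·0 ≡ 1  ⇒  (a,b)_2 = -1.
v=11: a=11^3·(≡1), b=11^2·(≡3) mod 11; (1|11)=+1, (3|11)=+1; (−1)^{3·2·5}·(+1)^2·(+1)^3 = +1.
Ram(-230945, -2210) = {2, 5, 13, 17, 19, ∞}; no ℚ_2-point on the conic.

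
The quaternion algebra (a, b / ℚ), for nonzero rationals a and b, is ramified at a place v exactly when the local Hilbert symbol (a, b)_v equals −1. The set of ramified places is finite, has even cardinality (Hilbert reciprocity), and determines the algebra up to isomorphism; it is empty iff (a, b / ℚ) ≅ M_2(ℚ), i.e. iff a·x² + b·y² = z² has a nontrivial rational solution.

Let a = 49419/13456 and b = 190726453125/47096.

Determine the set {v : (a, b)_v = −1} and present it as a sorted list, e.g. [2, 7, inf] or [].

(a, b) ≡ (19, 182) mod (ℚ^×)²; places V = {2, 3, 5, 7, 13, 17, 19, 29, ∞}.
(a,b)_3: α=2, u≡1; β=2, v≡2 (mod 3); (1|3)=+1, (2|3)=-1; sign (−1)^0·+1^2·-1^2 = +1.
(a,b)_∞: sgn(19)=+, sgn(182)=+, so +1.
(a,b)_2: α=-4, β=-3; u≡3, v≡3 (mod 8); ε(u)ε(v)=1·1, αω(v)=-4·1, βω(u)=-3·1; sum ≡ 0  ⇒  +1.
(a,b)_29: α=-2, u≡2; β=-2, v≡19 (mod 29); (2|29)=-1, (19|29)=-1; sign (−1)^0·-1^-2·-1^-2 = +1.
(a,b)_17: α=2, u≡2; β=2, v≡3 (mod 17); (2|17)=+1, (3|17)=-1; sign (−1)^0·+1^2·-1^2 = +1.
(a,b)_13: α=0, u≡6; β=1, v≡12 (mod 13); (6|13)=-1, (12|13)=+1; sign (−1)^0·-1^1·+1^0 = -1.
(a,b)_5: α=0, u≡4; β=6, v≡3 (mod 5); (4|5)=+1, (3|5)=-1; sign (−1)^0·+1^6·-1^0 = +1.
(a,b)_19: α=1, u≡9; β=2, v≡6 (mod 19); (9|19)=+1, (6|19)=+1; sign (−1)^0·+1^2·+1^1 = +1.
(a,b)_7: α=0, u≡3; β=-1, v≡5 (mod 7); (3|7)=-1, (5|7)=-1; sign (−1)^0·-1^-1·-1^0 = -1.
|Ram(19, 182)| = 2, even; anisotropic at {7, 13}.

[7, 13]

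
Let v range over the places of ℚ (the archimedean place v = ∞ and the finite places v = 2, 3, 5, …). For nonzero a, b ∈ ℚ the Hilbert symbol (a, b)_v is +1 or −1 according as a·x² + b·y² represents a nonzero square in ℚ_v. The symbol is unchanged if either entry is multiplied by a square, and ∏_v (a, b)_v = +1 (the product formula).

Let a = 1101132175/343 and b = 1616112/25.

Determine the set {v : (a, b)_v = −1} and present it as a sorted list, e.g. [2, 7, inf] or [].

[19, 43]

(a, b) ≡ (1824361, 1247) mod (ℚ^×)²; places V = {2, 3, 5, 7, 11, 13, 19, 29, 43, ∞}.
(a,b)_2: α=0, β=4; u≡1, v≡7 (mod 8); ε(u)ε(v)=0·1, αω(v)=0·0, βω(u)=4·0; sum ≡ 0  ⇒  +1.
(a,b)_13: α=2, u≡8; β=0, v≡9 (mod 13); (8|13)=-1, (9|13)=+1; sign (−1)^0·-1^0·+1^2 = +1.
(a,b)_3: α=0, u≡1; β=4, v≡2 (mod 3); (1|3)=+1, (2|3)=-1; sign (−1)^0·+1^4·-1^0 = +1.
(a,b)_5: α=2, u≡4; β=-2, v≡2 (mod 5); (4|5)=+1, (2|5)=-1; sign (−1)^0·+1^-2·-1^2 = +1.
(a,b)_∞: sgn(1824361)=+, sgn(1247)=+, so +1.
(a,b)_19: α=1, u≡12; β=0, v≡8 (mod 19); (12|19)=-1, (8|19)=-1; sign (−1)^0·-1^0·-1^1 = -1.
(a,b)_11: α=1, u≡5; β=0, v≡1 (mod 11); (5|11)=+1, (1|11)=+1; sign (−1)^0·+1^0·+1^1 = +1.
(a,b)_7: α=-3, u≡3; β=0, v≡2 (mod 7); (3|7)=-1, (2|7)=+1; sign (−1)^0·-1^0·+1^-3 = +1.
(a,b)_43: α=1, u≡22; β=1, v≡19 (mod 43); (22|43)=-1, (19|43)=-1; sign (−1)^1·-1^1·-1^1 = -1.
(a,b)_29: α=1, u≡12; β=1, v≡17 (mod 29); (12|29)=-1, (17|29)=-1; sign (−1)^0·-1^1·-1^1 = +1.
|Ram(1824361, 1247)| = 2, even; anisotropic at {19, 43}.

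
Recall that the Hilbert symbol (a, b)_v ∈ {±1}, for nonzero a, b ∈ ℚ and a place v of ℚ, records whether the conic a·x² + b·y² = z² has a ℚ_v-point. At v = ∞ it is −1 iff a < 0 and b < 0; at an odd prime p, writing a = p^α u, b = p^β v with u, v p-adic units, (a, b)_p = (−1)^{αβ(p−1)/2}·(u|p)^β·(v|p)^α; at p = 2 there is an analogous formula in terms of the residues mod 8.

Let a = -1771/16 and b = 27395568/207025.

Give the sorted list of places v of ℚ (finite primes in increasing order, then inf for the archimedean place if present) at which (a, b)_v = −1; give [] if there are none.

[11, 17, 23, 31]

Mod squares: a ≡ -1771, b ≡ 527. Check v ∈ {∞, 2, 3, 5, 7, 11, 13, 17, 19, 23, 31}.
v=31: a=31^0·(≡23), b=31^1·(≡6) mod 31; (23|31)=-1, (6|31)=-1; (−1)^{0·1·15}·(-1)^1·(-1)^0 = -1.
v=23: a=23^1·(≡11), b=23^0·(≡19) mod 23; (11|23)=-1, (19|23)=-1; (−1)^{1·0·11}·(-1)^0·(-1)^1 = -1.
v=17: a=17^0·(≡3), b=17^1·(≡11) mod 17; (3|17)=-1, (11|17)=-1; (−1)^{0·1·8}·(-1)^1·(-1)^0 = -1.
v=19: a=19^0·(≡14), b=19^2·(≡2) mod 19; (14|19)=-1, (2|19)=-1; (−1)^{0·2·9}·(-1)^2·(-1)^0 = +1.
v=11: a=11^1·(≡3), b=11^0·(≡7) mod 11; (3|11)=+1, (7|11)=-1; (−1)^{1·0·5}·(+1)^0·(-1)^1 = -1.
v=13: a=13^0·(≡12), b=13^-2·(≡6) mod 13; (12|13)=+1, (6|13)=-1; (−1)^{0·-2·6}·(+1)^-2·(-1)^0 = +1.
v=∞: -1771 < 0 and 527 > 0  ⇒  (a,b)_∞ = +1.
v=2: v_2(a)=-4, v_2(b)=4; units ≡ 5, 7 (mod 8); ε·ε+αω+βω = 0·1+-4·0+4·1 ≡ 0  ⇒  (a,b)_2 = +1.
v=7: a=7^1·(≡3), b=7^-2·(≡1) mod 7; (3|7)=-1, (1|7)=+1; (−1)^{1·-2·3}·(-1)^-2·(+1)^1 = +1.
v=3: a=3^0·(≡2), b=3^2·(≡2) mod 3; (2|3)=-1, (2|3)=-1; (−1)^{0·2·1}·(-1)^2·(-1)^0 = +1.
v=5: a=5^0·(≡4), b=5^-2·(≡3) mod 5; (4|5)=+1, (3|5)=-1; (−1)^{0·-2·2}·(+1)^-2·(-1)^0 = +1.
(-1771, 527 / ℚ) ramifies at {11, 17, 23, 31}: a division algebra.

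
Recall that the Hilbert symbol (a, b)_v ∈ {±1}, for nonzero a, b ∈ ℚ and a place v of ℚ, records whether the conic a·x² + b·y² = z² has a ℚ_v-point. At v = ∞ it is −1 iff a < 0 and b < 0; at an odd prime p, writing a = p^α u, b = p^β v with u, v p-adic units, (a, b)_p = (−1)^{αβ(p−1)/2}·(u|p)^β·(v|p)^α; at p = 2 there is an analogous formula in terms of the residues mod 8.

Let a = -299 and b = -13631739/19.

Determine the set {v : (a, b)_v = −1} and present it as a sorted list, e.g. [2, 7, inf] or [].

[13, 17, 23, inf]

Mod squares: a ≡ -299, b ≡ -969. Check v ∈ {∞, 2, 3, 11, 13, 17, 19, 23, 47}.
v=11: a=11^0·(≡9), b=11^2·(≡10) mod 11; (9|11)=+1, (10|11)=-1; (−1)^{0·2·5}·(+1)^2·(-1)^0 = +1.
v=17: a=17^0·(≡7), b=17^1·(≡3) mod 17; (7|17)=-1, (3|17)=-1; (−1)^{0·1·8}·(-1)^1·(-1)^0 = -1.
v=∞: -299 < 0 and -969 < 0  ⇒  (a,b)_∞ = -1.
v=13: a=13^1·(≡3), b=13^0·(≡8) mod 13; (3|13)=+1, (8|13)=-1; (−1)^{1·0·6}·(+1)^0·(-1)^1 = -1.
v=23: a=23^1·(≡10), b=23^0·(≡19) mod 23; (10|23)=-1, (19|23)=-1; (−1)^{1·0·11}·(-1)^0·(-1)^1 = -1.
v=3: a=3^0·(≡1), b=3^1·(≡1) mod 3; (1|3)=+1, (1|3)=+1; (−1)^{0·1·1}·(+1)^1·(+1)^0 = +1.
v=2: v_2(a)=0, v_2(b)=0; units ≡ 5, 7 (mod 8); ε·ε+αω+βω = 0·1+0·0+0·1 ≡ 0  ⇒  (a,b)_2 = +1.
v=47: a=47^0·(≡30), b=47^2·(≡24) mod 47; (30|47)=-1, (24|47)=+1; (−1)^{0·2·23}·(-1)^2·(+1)^0 = +1.
v=19: a=19^0·(≡5), b=19^-1·(≡1) mod 19; (5|19)=+1, (1|19)=+1; (−1)^{0·-1·9}·(+1)^-1·(+1)^0 = +1.
Ram(-299, -969) = {13, 17, 23, ∞}; no ℚ_13-point on the conic.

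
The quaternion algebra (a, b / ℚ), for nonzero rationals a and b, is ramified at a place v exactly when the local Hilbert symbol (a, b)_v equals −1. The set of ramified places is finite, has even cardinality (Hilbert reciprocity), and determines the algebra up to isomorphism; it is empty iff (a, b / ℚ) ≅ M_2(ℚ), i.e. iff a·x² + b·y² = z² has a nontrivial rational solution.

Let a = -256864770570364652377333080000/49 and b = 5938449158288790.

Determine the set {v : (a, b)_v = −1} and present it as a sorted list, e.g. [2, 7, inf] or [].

[5, 17, 23, 29]

Mod squares: a ≡ -494247, b ≡ 24310. Check v ∈ {∞, 2, 3, 5, 7, 11, 13, 17, 19, 23, 29}.
v=19: a=19^3·(≡7), b=19^2·(≡17) mod 19; (7|19)=+1, (17|19)=+1; (−1)^{3·2·9}·(+1)^2·(+1)^3 = +1.
v=13: a=13^5·(≡2), b=13^3·(≡6) mod 13; (2|13)=-1, (6|13)=-1; (−1)^{5·3·6}·(-1)^3·(-1)^5 = +1.
v=5: a=5^4·(≡3), b=5^1·(≡3) mod 5; (3|5)=-1, (3|5)=-1; (−1)^{4·1·2}·(-1)^1·(-1)^4 = -1.
v=∞: -494247 < 0 and 24310 > 0  ⇒  (a,b)_∞ = +1.
v=23: a=23^3·(≡8), b=23^2·(≡20) mod 23; (8|23)=+1, (20|23)=-1; (−1)^{3·2·11}·(+1)^2·(-1)^3 = -1.
v=7: a=7^-2·(≡2), b=7^0·(≡3) mod 7; (2|7)=+1, (3|7)=-1; (−1)^{-2·0·3}·(+1)^0·(-1)^-2 = +1.
v=3: a=3^5·(≡2), b=3^2·(≡1) mod 3; (2|3)=-1, (1|3)=+1; (−1)^{5·2·1}·(-1)^2·(+1)^5 = +1.
v=2: v_2(a)=6, v_2(b)=1; units ≡ 1, 3 (mod 8); ε·ε+αω+βω = 0·1+6·1+1·0 ≡ 0  ⇒  (a,b)_2 = +1.
v=17: a=17^2·(≡6), b=17^1·(≡4) mod 17; (6|17)=-1, (4|17)=+1; (−1)^{2·1·8}·(-1)^1·(+1)^2 = -1.
v=11: a=11^2·(≡9), b=11^1·(≡8) mod 11; (9|11)=+1, (8|11)=-1; (−1)^{2·1·5}·(+1)^1·(-1)^2 = +1.
v=29: a=29^3·(≡28), b=29^2·(≡10) mod 29; (28|29)=+1, (10|29)=-1; (−1)^{3·2·14}·(+1)^2·(-1)^3 = -1.
|Ram(-494247, 24310)| = 4, even; anisotropic at {5, 17, 23, 29}.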